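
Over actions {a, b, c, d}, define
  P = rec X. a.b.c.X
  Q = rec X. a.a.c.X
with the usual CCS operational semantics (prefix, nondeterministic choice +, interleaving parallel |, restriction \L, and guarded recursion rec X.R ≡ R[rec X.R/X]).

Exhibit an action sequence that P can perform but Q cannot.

ab

LTS(P): 3 reachable states
  u0 = rec X. a.b.c.X has moves —a→ u1
  u1 = b.c.(rec X. a.b.c.X) has moves —b→ u2
  u2 = c.(rec X. a.b.c.X) has moves —c→ u0
LTS(Q): 3 reachable states
  v0 = rec X. a.a.c.X has moves —a→ v1
  v1 = a.c.(rec X. a.a.c.X) has moves —a→ v2
  v2 = c.(rec X. a.a.c.X) has moves —c→ v0
Run σ = ⟨ab⟩ on P: start {u0}
  after a @ step 1: {u1}
  after b @ step 2: {u2}
  P completes σ.
Run σ = ⟨ab⟩ on Q: start {v0}
  after a @ step 1: {v1}
  after b @ step 2: ∅ (Q stuck)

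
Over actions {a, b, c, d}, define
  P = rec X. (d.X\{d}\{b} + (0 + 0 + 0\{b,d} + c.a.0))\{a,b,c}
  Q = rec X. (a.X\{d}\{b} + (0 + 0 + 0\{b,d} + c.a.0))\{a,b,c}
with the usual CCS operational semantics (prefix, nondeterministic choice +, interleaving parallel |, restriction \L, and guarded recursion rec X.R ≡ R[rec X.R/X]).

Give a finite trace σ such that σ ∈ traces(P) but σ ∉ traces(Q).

P's transition system — 2 states:
  s0 = rec X. (d.X\{d}\{b} + (0 + 0 + 0\{b,d} + c.a.0))\{a,b,c} | --d--▸ s1
  s1 = (rec X. (d.X\{d}\{b} + (0 + 0 + 0\{b,d} + c.a.0))\{a,b,c})\{d}\{b}\{a,b,c} | ∅
Q's transition system — 1 states:
  t0 = rec X. (a.X\{d}\{b} + (0 + 0 + 0\{b,d} + c.a.0))\{a,b,c} | ∅
Run σ = ⟨d⟩ on P: start {s0}
  [1] d ⇒ {s1}
  P completes σ.
Run σ = ⟨d⟩ on Q: start {t0}
  [1] d ⇒ ∅  — Q cannot continue

d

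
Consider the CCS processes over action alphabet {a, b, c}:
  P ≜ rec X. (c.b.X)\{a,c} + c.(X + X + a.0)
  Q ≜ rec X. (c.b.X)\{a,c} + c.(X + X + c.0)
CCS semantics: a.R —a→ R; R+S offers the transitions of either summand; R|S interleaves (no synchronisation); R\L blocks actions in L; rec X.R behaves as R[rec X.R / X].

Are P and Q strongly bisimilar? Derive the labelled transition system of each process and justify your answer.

not bisimilar

Reachable graph of P (3 states):
  m0 = rec X. (c.b.X)\{a,c} + c.(X + X + a.0) :: —c→ m1
  m1 = (rec X. (c.b.X)\{a,c} + c.(X + X + a.0)) + (rec X. (c.b.X)\{a,c} + c.(X + X + a.0)) + a.0 :: —a→ m2, —c→ m1
  m2 = 0 :: ∅
Reachable graph of Q (3 states):
  n0 = rec X. (c.b.X)\{a,c} + c.(X + X + c.0) :: —c→ n1
  n1 = (rec X. (c.b.X)\{a,c} + c.(X + X + c.0)) + (rec X. (c.b.X)\{a,c} + c.(X + X + c.0)) + c.0 :: —c→ n1, —c→ n2
  n2 = 0 :: ∅
Coarsest stable partition (strong bisimilarity classes):
  B0 = {m0}
  B1 = {m1}
  B2 = {m2, n2}
  B3 = {n0}
  B4 = {n1}
m0 ∈ B0, n0 ∈ B3 → different blocks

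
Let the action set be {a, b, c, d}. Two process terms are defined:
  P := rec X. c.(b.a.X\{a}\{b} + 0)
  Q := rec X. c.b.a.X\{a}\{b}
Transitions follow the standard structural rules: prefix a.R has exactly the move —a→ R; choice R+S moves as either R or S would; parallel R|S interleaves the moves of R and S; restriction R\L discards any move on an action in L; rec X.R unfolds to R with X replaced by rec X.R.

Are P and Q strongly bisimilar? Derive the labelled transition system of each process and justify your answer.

LTS(P): 5 reachable states
  u0 = rec X. c.(b.a.X\{a}\{b} + 0) has moves ··c··> u1
  u1 = b.a.(rec X. c.(b.a.X\{a}\{b} + 0))\{a}\{b} + 0 has moves ··b··> u2
  u2 = a.(rec X. c.(b.a.X\{a}\{b} + 0))\{a}\{b} has moves ··a··> u3
  u3 = (rec X. c.(b.a.X\{a}\{b} + 0))\{a}\{b} has moves ··c··> u4
  u4 = (b.a.(rec X. c.(b.a.X\{a}\{b} + 0))\{a}\{b} + 0)\{a}\{b} has moves (no moves)
LTS(Q): 5 reachable states
  v0 = rec X. c.b.a.X\{a}\{b} has moves ··c··> v1
  v1 = b.a.(rec X. c.b.a.X\{a}\{b})\{a}\{b} has moves ··b··> v2
  v2 = a.(rec X. c.b.a.X\{a}\{b})\{a}\{b} has moves ··a··> v3
  v3 = (rec X. c.b.a.X\{a}\{b})\{a}\{b} has moves ··c··> v4
  v4 = (b.a.(rec X. c.b.a.X\{a}\{b})\{a}\{b})\{a}\{b} has moves (no moves)
Partition-refinement fixed point:
  B0 = {u0, v0}
  B1 = {u1, v1}
  B2 = {u2, v2}
  B3 = {u3, v3}
  B4 = {u4, v4}
u0 ∈ B0, v0 ∈ B0 → same block

bisimilar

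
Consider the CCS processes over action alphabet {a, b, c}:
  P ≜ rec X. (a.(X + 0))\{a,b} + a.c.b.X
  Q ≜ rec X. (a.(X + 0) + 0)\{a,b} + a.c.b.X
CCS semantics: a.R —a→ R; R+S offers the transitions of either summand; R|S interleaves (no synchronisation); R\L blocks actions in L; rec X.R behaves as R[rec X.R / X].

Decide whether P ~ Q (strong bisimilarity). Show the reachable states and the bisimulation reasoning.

Reachable graph of P (3 states):
  s0 = rec X. (a.(X + 0))\{a,b} + a.c.b.X ⊢ -a-> s1
  s1 = c.b.(rec X. (a.(X + 0))\{a,b} + a.c.b.X) ⊢ -c-> s2
  s2 = b.(rec X. (a.(X + 0))\{a,b} + a.c.b.X) ⊢ -b-> s0
Reachable graph of Q (3 states):
  t0 = rec X. (a.(X + 0) + 0)\{a,b} + a.c.b.X ⊢ -a-> t1
  t1 = c.b.(rec X. (a.(X + 0) + 0)\{a,b} + a.c.b.X) ⊢ -c-> t2
  t2 = b.(rec X. (a.(X + 0) + 0)\{a,b} + a.c.b.X) ⊢ -b-> t0
Bisimilarity quotient blocks:
  B0 = {s0, t0}
  B1 = {s1, t1}
  B2 = {s2, t2}
s0 ∈ B0, t0 ∈ B0 → same block

YES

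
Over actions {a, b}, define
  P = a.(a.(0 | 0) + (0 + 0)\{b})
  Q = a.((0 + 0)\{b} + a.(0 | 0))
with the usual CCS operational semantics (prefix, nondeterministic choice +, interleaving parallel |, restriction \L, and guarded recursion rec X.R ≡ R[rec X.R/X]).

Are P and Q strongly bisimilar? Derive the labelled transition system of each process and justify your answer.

Reachable graph of P (3 states):
  p0 = a.(a.(0 | 0) + (0 + 0)\{b}) :: -a-> p1
  p1 = a.(0 | 0) + (0 + 0)\{b} :: -a-> p2
  p2 = 0 | 0 :: ∅
Reachable graph of Q (3 states):
  q0 = a.((0 + 0)\{b} + a.(0 | 0)) :: -a-> q1
  q1 = (0 + 0)\{b} + a.(0 | 0) :: -a-> q2
  q2 = 0 | 0 :: ∅
Partition-refinement fixed point:
  B0 = {p0, q0}
  B1 = {p1, q1}
  B2 = {p2, q2}
p0 ∈ B0, q0 ∈ B0 → same block

P ~ Q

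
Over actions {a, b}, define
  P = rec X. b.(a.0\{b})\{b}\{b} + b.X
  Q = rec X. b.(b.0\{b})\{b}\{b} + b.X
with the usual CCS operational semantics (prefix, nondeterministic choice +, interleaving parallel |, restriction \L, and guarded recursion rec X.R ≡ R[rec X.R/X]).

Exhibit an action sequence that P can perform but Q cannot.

ba

P's transition system — 3 states:
  u0 = rec X. b.(a.0\{b})\{b}\{b} + b.X :: =b=> u0, =b=> u1
  u1 = (a.0\{b})\{b}\{b} :: =a=> u2
  u2 = 0\{b}\{b}\{b} :: ·
Q's transition system — 2 states:
  v0 = rec X. b.(b.0\{b})\{b}\{b} + b.X :: =b=> v0, =b=> v1
  v1 = (b.0\{b})\{b}\{b} :: ·
Executing ba from P (initial set {u0}):
  [1] b ⇒ {u0, u1}
  [2] a ⇒ {u2}
  — P admits the full trace.
Executing ba from Q (initial set {v0}):
  [1] b ⇒ {v0, v1}
  [2] a ⇒ ∅ (Q stuck)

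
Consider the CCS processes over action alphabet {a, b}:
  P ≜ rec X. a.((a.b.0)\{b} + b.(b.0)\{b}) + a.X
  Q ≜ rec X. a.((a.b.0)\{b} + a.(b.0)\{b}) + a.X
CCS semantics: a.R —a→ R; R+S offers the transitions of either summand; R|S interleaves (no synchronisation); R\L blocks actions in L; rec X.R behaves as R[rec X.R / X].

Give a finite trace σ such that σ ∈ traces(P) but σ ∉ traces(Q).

Reachable graph of P (3 states):
  m0 = rec X. a.((a.b.0)\{b} + b.(b.0)\{b}) + a.X | --a--▸ m0, --a--▸ m1
  m1 = (a.b.0)\{b} + b.(b.0)\{b} | --a--▸ m2, --b--▸ m2
  m2 = (b.0)\{b} | ·
Reachable graph of Q (3 states):
  n0 = rec X. a.((a.b.0)\{b} + a.(b.0)\{b}) + a.X | --a--▸ n0, --a--▸ n1
  n1 = (a.b.0)\{b} + a.(b.0)\{b} | --a--▸ n2
  n2 = (b.0)\{b} | ·
Run σ = ⟨ab⟩ on P: start {m0}
  [1] a ⇒ {m0, m1}
  [2] b ⇒ {m2}
  P completes σ.
Run σ = ⟨ab⟩ on Q: start {n0}
  [1] a ⇒ {n0, n1}
  [2] b ⇒ ∅ (Q stuck)

ab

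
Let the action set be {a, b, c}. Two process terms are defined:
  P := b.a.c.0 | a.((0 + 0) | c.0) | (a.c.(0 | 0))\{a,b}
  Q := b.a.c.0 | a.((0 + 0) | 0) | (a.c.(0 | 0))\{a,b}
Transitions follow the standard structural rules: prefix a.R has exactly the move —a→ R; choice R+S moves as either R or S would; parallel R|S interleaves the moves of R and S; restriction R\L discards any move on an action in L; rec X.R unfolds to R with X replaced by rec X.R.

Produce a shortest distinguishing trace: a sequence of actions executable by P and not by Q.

ac

P's transition system — 12 states:
  m0 = b.a.c.0 | a.((0 + 0) | c.0) | (a.c.(0 | 0))\{a,b} has moves --a--▸ m1, --b--▸ m2
  m1 = b.a.c.0 | ((0 + 0) | c.0) | (a.c.(0 | 0))\{a,b} has moves --b--▸ m3, --c--▸ m4
  m2 = a.c.0 | a.((0 + 0) | c.0) | (a.c.(0 | 0))\{a,b} has moves --a--▸ m3, --a--▸ m5
  m3 = a.c.0 | ((0 + 0) | c.0) | (a.c.(0 | 0))\{a,b} has moves --a--▸ m6, --c--▸ m7
  m4 = b.a.c.0 | ((0 + 0) | 0) | (a.c.(0 | 0))\{a,b} has moves --b--▸ m7
  m5 = c.0 | a.((0 + 0) | c.0) | (a.c.(0 | 0))\{a,b} has moves --a--▸ m6, --c--▸ m8
  m6 = c.0 | ((0 + 0) | c.0) | (a.c.(0 | 0))\{a,b} has moves --c--▸ m10, --c--▸ m9
  m7 = a.c.0 | ((0 + 0) | 0) | (a.c.(0 | 0))\{a,b} has moves --a--▸ m10
  m8 = 0 | a.((0 + 0) | c.0) | (a.c.(0 | 0))\{a,b} has moves --a--▸ m9
  m9 = 0 | ((0 + 0) | c.0) | (a.c.(0 | 0))\{a,b} has moves --c--▸ m11
  m10 = c.0 | ((0 + 0) | 0) | (a.c.(0 | 0))\{a,b} has moves --c--▸ m11
  m11 = 0 | ((0 + 0) | 0) | (a.c.(0 | 0))\{a,b} has moves ·
Q's transition system — 8 states:
  n0 = b.a.c.0 | a.((0 + 0) | 0) | (a.c.(0 | 0))\{a,b} has moves --a--▸ n1, --b--▸ n2
  n1 = b.a.c.0 | ((0 + 0) | 0) | (a.c.(0 | 0))\{a,b} has moves --b--▸ n3
  n2 = a.c.0 | a.((0 + 0) | 0) | (a.c.(0 | 0))\{a,b} has moves --a--▸ n3, --a--▸ n4
  n3 = a.c.0 | ((0 + 0) | 0) | (a.c.(0 | 0))\{a,b} has moves --a--▸ n5
  n4 = c.0 | a.((0 + 0) | 0) | (a.c.(0 | 0))\{a,b} has moves --a--▸ n5, --c--▸ n6
  n5 = c.0 | ((0 + 0) | 0) | (a.c.(0 | 0))\{a,b} has moves --c--▸ n7
  n6 = 0 | a.((0 + 0) | 0) | (a.c.(0 | 0))\{a,b} has moves --a--▸ n7
  n7 = 0 | ((0 + 0) | 0) | (a.c.(0 | 0))\{a,b} has moves ·
Executing ac from P (initial set {m0}):
  [1] a ⇒ {m1}
  [2] c ⇒ {m4}
  ✓ P
Executing ac from Q (initial set {n0}):
  [1] a ⇒ {n1}
  [2] c ⇒ ∅  — Q cannot continue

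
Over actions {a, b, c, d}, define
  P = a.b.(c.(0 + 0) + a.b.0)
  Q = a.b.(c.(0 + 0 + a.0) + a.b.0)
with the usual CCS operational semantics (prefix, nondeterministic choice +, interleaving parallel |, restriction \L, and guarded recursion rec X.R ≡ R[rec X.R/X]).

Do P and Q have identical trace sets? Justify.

Reachable graph of P (6 states):
  p0 = a.b.(c.(0 + 0) + a.b.0) :: --a--▸ p1
  p1 = b.(c.(0 + 0) + a.b.0) :: --b--▸ p2
  p2 = c.(0 + 0) + a.b.0 :: --a--▸ p3, --c--▸ p4
  p3 = b.0 :: --b--▸ p5
  p4 = 0 + 0 :: ∅
  p5 = 0 :: ∅
Reachable graph of Q (6 states):
  q0 = a.b.(c.(0 + 0 + a.0) + a.b.0) :: --a--▸ q1
  q1 = b.(c.(0 + 0 + a.0) + a.b.0) :: --b--▸ q2
  q2 = c.(0 + 0 + a.0) + a.b.0 :: --a--▸ q3, --c--▸ q4
  q3 = b.0 :: --b--▸ q5
  q4 = 0 + 0 + a.0 :: --a--▸ q5
  q5 = 0 :: ∅
Run σ = ⟨abca⟩ on Q: start {q0}
  step 1 (a): {q1}
  step 2 (b): {q2}
  step 3 (c): {q4}
  step 4 (a): {q5}
  — Q admits the full trace.
Run σ = ⟨abca⟩ on P: start {p0}
  step 1 (a): {p1}
  step 2 (b): {p2}
  step 3 (c): {p4}
  step 4 (a): ∅  — P cannot continue

trace-distinct — witness ⟨abca⟩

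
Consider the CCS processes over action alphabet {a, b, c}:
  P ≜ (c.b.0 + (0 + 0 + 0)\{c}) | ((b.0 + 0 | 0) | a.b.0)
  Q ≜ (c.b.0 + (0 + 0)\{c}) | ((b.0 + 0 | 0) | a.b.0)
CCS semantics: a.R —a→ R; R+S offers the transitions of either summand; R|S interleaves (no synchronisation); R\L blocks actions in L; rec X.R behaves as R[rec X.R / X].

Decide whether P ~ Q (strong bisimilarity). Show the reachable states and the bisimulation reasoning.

LTS(P): 18 reachable states
  p0 = (c.b.0 + (0 + 0 + 0)\{c}) | ((b.0 + 0 | 0) | a.b.0) ⊢ =a=> p1, =b=> p2, =c=> p3
  p1 = (c.b.0 + (0 + 0 + 0)\{c}) | ((b.0 + 0 | 0) | b.0) ⊢ =b=> p4, =b=> p5, =c=> p6
  p2 = (c.b.0 + (0 + 0 + 0)\{c}) | (0 | a.b.0) ⊢ =a=> p5, =c=> p7
  p3 = b.0 | ((b.0 + 0 | 0) | a.b.0) ⊢ =a=> p6, =b=> p7, =b=> p8
  p4 = (c.b.0 + (0 + 0 + 0)\{c}) | ((b.0 + 0 | 0) | 0) ⊢ =b=> p9, =c=> p10
  p5 = (c.b.0 + (0 + 0 + 0)\{c}) | (0 | b.0) ⊢ =b=> p9, =c=> p11
  p6 = b.0 | ((b.0 + 0 | 0) | b.0) ⊢ =b=> p10, =b=> p11, =b=> p12
  p7 = b.0 | (0 | a.b.0) ⊢ =a=> p11, =b=> p13
  p8 = 0 | ((b.0 + 0 | 0) | a.b.0) ⊢ =a=> p12, =b=> p13
  p9 = (c.b.0 + (0 + 0 + 0)\{c}) | (0 | 0) ⊢ =c=> p14
  p10 = b.0 | ((b.0 + 0 | 0) | 0) ⊢ =b=> p14, =b=> p15
  p11 = b.0 | (0 | b.0) ⊢ =b=> p14, =b=> p16
  p12 = 0 | ((b.0 + 0 | 0) | b.0) ⊢ =b=> p15, =b=> p16
  p13 = 0 | (0 | a.b.0) ⊢ =a=> p16
  p14 = b.0 | (0 | 0) ⊢ =b=> p17
  p15 = 0 | ((b.0 + 0 | 0) | 0) ⊢ =b=> p17
  p16 = 0 | (0 | b.0) ⊢ =b=> p17
  p17 = 0 | (0 | 0) ⊢ stopped
LTS(Q): 18 reachable states
  q0 = (c.b.0 + (0 + 0)\{c}) | ((b.0 + 0 | 0) | a.b.0) ⊢ =a=> q1, =b=> q2, =c=> q3
  q1 = (c.b.0 + (0 + 0)\{c}) | ((b.0 + 0 | 0) | b.0) ⊢ =b=> q4, =b=> q5, =c=> q6
  q2 = (c.b.0 + (0 + 0)\{c}) | (0 | a.b.0) ⊢ =a=> q5, =c=> q7
  q3 = b.0 | ((b.0 + 0 | 0) | a.b.0) ⊢ =a=> q6, =b=> q7, =b=> q8
  q4 = (c.b.0 + (0 + 0)\{c}) | ((b.0 + 0 | 0) | 0) ⊢ =b=> q9, =c=> q10
  q5 = (c.b.0 + (0 + 0)\{c}) | (0 | b.0) ⊢ =b=> q9, =c=> q11
  q6 = b.0 | ((b.0 + 0 | 0) | b.0) ⊢ =b=> q10, =b=> q11, =b=> q12
  q7 = b.0 | (0 | a.b.0) ⊢ =a=> q11, =b=> q13
  q8 = 0 | ((b.0 + 0 | 0) | a.b.0) ⊢ =a=> q12, =b=> q13
  q9 = (c.b.0 + (0 + 0)\{c}) | (0 | 0) ⊢ =c=> q14
  q10 = b.0 | ((b.0 + 0 | 0) | 0) ⊢ =b=> q14, =b=> q15
  q11 = b.0 | (0 | b.0) ⊢ =b=> q14, =b=> q16
  q12 = 0 | ((b.0 + 0 | 0) | b.0) ⊢ =b=> q15, =b=> q16
  q13 = 0 | (0 | a.b.0) ⊢ =a=> q16
  q14 = b.0 | (0 | 0) ⊢ =b=> q17
  q15 = 0 | ((b.0 + 0 | 0) | 0) ⊢ =b=> q17
  q16 = 0 | (0 | b.0) ⊢ =b=> q17
  q17 = 0 | (0 | 0) ⊢ stopped
Coarsest stable partition (strong bisimilarity classes):
  B0 = {p0, q0}
  B1 = {p3, q3}
  B2 = {p7, p8, q7, q8}
  B3 = {p10, p11, p12, q10, q11, q12}
  B4 = {p14, p15, p16, q14, q15, q16}
  B5 = {p17, q17}
  B6 = {p13, q13}
  B7 = {p6, q6}
  B8 = {p2, q2}
  B9 = {p4, p5, q4, q5}
  B10 = {p9, q9}
  B11 = {p1, q1}
p0 ∈ B0, q0 ∈ B0 → same block

bisimilar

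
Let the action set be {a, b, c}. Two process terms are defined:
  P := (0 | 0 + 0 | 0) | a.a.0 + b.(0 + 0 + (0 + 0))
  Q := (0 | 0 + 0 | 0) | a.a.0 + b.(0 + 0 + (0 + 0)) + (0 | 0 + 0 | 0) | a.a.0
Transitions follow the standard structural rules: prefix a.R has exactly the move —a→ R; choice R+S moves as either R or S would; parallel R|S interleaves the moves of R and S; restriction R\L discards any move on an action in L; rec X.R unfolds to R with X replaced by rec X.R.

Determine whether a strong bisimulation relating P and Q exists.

P ~ Q

Reachable graph of P (4 states):
  p0 = (0 | 0 + 0 | 0) | a.a.0 + b.(0 + 0 + (0 + 0)) ⊢ --a--▸ p1, --b--▸ p2
  p1 = (0 | 0 + 0 | 0) | a.0 ⊢ --a--▸ p3
  p2 = 0 + 0 + (0 + 0) ⊢ (no moves)
  p3 = (0 | 0 + 0 | 0) | 0 ⊢ (no moves)
Reachable graph of Q (4 states):
  q0 = (0 | 0 + 0 | 0) | a.a.0 + b.(0 + 0 + (0 + 0)) + (0 | 0 + 0 | 0) | a.a.0 ⊢ --a--▸ q1, --b--▸ q2
  q1 = (0 | 0 + 0 | 0) | a.0 ⊢ --a--▸ q3
  q2 = 0 + 0 + (0 + 0) ⊢ (no moves)
  q3 = (0 | 0 + 0 | 0) | 0 ⊢ (no moves)
Coarsest stable partition (strong bisimilarity classes):
  B0 = {p0, q0}
  B1 = {p1, q1}
  B2 = {p2, p3, q2, q3}
p0 ∈ B0, q0 ∈ B0 → same block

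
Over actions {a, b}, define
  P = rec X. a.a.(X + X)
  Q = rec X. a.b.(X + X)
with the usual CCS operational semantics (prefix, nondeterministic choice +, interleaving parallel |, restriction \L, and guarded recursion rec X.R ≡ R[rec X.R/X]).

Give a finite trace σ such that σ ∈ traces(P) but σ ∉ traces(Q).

aa

Reachable graph of P (3 states):
  p0 = rec X. a.a.(X + X) → =a=> p1
  p1 = a.((rec X. a.a.(X + X)) + (rec X. a.a.(X + X))) → =a=> p2
  p2 = (rec X. a.a.(X + X)) + (rec X. a.a.(X + X)) → =a=> p1
Reachable graph of Q (3 states):
  q0 = rec X. a.b.(X + X) → =a=> q1
  q1 = b.((rec X. a.b.(X + X)) + (rec X. a.b.(X + X))) → =b=> q2
  q2 = (rec X. a.b.(X + X)) + (rec X. a.b.(X + X)) → =a=> q1
Executing aa from P (initial set {p0}):
  after a @ step 1: {p1}
  after a @ step 2: {p2}
  P completes σ.
Executing aa from Q (initial set {q0}):
  after a @ step 1: {q1}
  after a @ step 2: ∅  — Q cannot continue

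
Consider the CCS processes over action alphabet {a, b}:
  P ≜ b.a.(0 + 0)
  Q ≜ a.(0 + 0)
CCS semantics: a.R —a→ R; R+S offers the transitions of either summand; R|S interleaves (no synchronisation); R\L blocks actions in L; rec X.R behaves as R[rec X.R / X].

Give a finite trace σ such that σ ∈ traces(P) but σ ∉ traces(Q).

b

P's transition system — 3 states:
  s0 = b.a.(0 + 0) has moves —b→ s1
  s1 = a.(0 + 0) has moves —a→ s2
  s2 = 0 + 0 has moves (no moves)
Q's transition system — 2 states:
  t0 = a.(0 + 0) has moves —a→ t1
  t1 = 0 + 0 has moves (no moves)
Run σ = ⟨b⟩ on P: start {s0}
  step 1 (b): {s1}
  — P admits the full trace.
Run σ = ⟨b⟩ on Q: start {t0}
  step 1 (b): ∅ (Q stuck)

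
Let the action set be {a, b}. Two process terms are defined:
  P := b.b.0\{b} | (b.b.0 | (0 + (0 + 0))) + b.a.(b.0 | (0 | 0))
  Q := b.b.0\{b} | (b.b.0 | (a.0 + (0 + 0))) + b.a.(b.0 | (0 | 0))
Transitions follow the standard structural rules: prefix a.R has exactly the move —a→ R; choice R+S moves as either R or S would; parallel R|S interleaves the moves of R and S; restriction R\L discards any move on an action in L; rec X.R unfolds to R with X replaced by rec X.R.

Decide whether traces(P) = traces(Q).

traces(P) ≠ traces(Q) — witness ⟨a⟩

LTS(P): 12 reachable states
  m0 = b.b.0\{b} | (b.b.0 | (0 + (0 + 0))) + b.a.(b.0 | (0 | 0)) :: -b-> m1, -b-> m2, -b-> m3
  m1 = a.(b.0 | (0 | 0)) :: -a-> m4
  m2 = b.0\{b} | (b.b.0 | (0 + (0 + 0))) :: -b-> m5, -b-> m6
  m3 = b.b.0\{b} | (b.0 | (0 + (0 + 0))) :: -b-> m6, -b-> m7
  m4 = b.0 | (0 | 0) :: -b-> m8
  m5 = 0\{b} | (b.b.0 | (0 + (0 + 0))) :: -b-> m9
  m6 = b.0\{b} | (b.0 | (0 + (0 + 0))) :: -b-> m10, -b-> m9
  m7 = b.b.0\{b} | (0 | (0 + (0 + 0))) :: -b-> m10
  m8 = 0 | (0 | 0) :: ∅
  m9 = 0\{b} | (b.0 | (0 + (0 + 0))) :: -b-> m11
  m10 = b.0\{b} | (0 | (0 + (0 + 0))) :: -b-> m11
  m11 = 0\{b} | (0 | (0 + (0 + 0))) :: ∅
LTS(Q): 21 reachable states
  n0 = b.b.0\{b} | (b.b.0 | (a.0 + (0 + 0))) + b.a.(b.0 | (0 | 0)) :: -a-> n1, -b-> n2, -b-> n3, -b-> n4
  n1 = b.b.0\{b} | (b.b.0 | 0) :: -b-> n5, -b-> n6
  n2 = a.(b.0 | (0 | 0)) :: -a-> n7
  n3 = b.0\{b} | (b.b.0 | (a.0 + (0 + 0))) :: -a-> n5, -b-> n8, -b-> n9
  n4 = b.b.0\{b} | (b.0 | (a.0 + (0 + 0))) :: -a-> n6, -b-> n10, -b-> n9
  n5 = b.0\{b} | (b.b.0 | 0) :: -b-> n11, -b-> n12
  n6 = b.b.0\{b} | (b.0 | 0) :: -b-> n12, -b-> n13
  n7 = b.0 | (0 | 0) :: -b-> n14
  n8 = 0\{b} | (b.b.0 | (a.0 + (0 + 0))) :: -a-> n11, -b-> n15
  n9 = b.0\{b} | (b.0 | (a.0 + (0 + 0))) :: -a-> n12, -b-> n15, -b-> n16
  n10 = b.b.0\{b} | (0 | (a.0 + (0 + 0))) :: -a-> n13, -b-> n16
  n11 = 0\{b} | (b.b.0 | 0) :: -b-> n17
  n12 = b.0\{b} | (b.0 | 0) :: -b-> n17, -b-> n18
  n13 = b.b.0\{b} | (0 | 0) :: -b-> n18
  n14 = 0 | (0 | 0) :: ∅
  n15 = 0\{b} | (b.0 | (a.0 + (0 + 0))) :: -a-> n17, -b-> n19
  n16 = b.0\{b} | (0 | (a.0 + (0 + 0))) :: -a-> n18, -b-> n19
  n17 = 0\{b} | (b.0 | 0) :: -b-> n20
  n18 = b.0\{b} | (0 | 0) :: -b-> n20
  n19 = 0\{b} | (0 | (a.0 + (0 + 0))) :: -a-> n20
  n20 = 0\{b} | (0 | 0) :: ∅
Executing a from Q (initial set {n0}):
  [1] a ⇒ {n1}
  — Q admits the full trace.
Executing a from P (initial set {m0}):
  [1] a ⇒ ∅  — P cannot continue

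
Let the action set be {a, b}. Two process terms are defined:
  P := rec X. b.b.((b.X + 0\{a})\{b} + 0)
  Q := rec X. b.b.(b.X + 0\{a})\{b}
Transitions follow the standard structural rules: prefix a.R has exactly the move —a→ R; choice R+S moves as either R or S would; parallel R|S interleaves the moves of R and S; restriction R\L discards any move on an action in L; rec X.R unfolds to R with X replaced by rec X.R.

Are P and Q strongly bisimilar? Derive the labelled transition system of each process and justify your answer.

P ~ Q

P's transition system — 3 states:
  u0 = rec X. b.b.((b.X + 0\{a})\{b} + 0) ⊢ -b-> u1
  u1 = b.((b.(rec X. b.b.((b.X + 0\{a})\{b} + 0)) + 0\{a})\{b} + 0) ⊢ -b-> u2
  u2 = (b.(rec X. b.b.((b.X + 0\{a})\{b} + 0)) + 0\{a})\{b} + 0 ⊢ deadlocked
Q's transition system — 3 states:
  v0 = rec X. b.b.(b.X + 0\{a})\{b} ⊢ -b-> v1
  v1 = b.(b.(rec X. b.b.(b.X + 0\{a})\{b}) + 0\{a})\{b} ⊢ -b-> v2
  v2 = (b.(rec X. b.b.(b.X + 0\{a})\{b}) + 0\{a})\{b} ⊢ deadlocked
Partition-refinement fixed point:
  B0 = {u0, v0}
  B1 = {u1, v1}
  B2 = {u2, v2}
u0 ∈ B0, v0 ∈ B0 → same block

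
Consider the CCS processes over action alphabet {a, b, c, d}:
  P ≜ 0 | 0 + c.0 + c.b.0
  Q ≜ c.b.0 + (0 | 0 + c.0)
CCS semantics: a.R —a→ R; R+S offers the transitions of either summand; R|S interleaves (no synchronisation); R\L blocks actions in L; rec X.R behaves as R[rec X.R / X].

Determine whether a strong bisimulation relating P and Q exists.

bisimilar

Reachable graph of P (3 states):
  m0 = 0 | 0 + c.0 + c.b.0 :: ··c··> m1, ··c··> m2
  m1 = 0 :: deadlocked
  m2 = b.0 :: ··b··> m1
Reachable graph of Q (3 states):
  n0 = c.b.0 + (0 | 0 + c.0) :: ··c··> n1, ··c··> n2
  n1 = 0 :: deadlocked
  n2 = b.0 :: ··b··> n1
Partition-refinement fixed point:
  B0 = {m0, n0}
  B1 = {m2, n2}
  B2 = {m1, n1}
m0 ∈ B0, n0 ∈ B0 → same block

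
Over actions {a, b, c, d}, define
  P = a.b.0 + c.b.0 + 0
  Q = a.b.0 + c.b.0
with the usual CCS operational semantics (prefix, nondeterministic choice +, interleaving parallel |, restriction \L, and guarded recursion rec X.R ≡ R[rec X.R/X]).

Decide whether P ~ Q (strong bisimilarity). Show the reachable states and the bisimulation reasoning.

YES

P's transition system — 3 states:
  p0 = a.b.0 + c.b.0 + 0 :: =a=> p1, =c=> p1
  p1 = b.0 :: =b=> p2
  p2 = 0 :: deadlocked
Q's transition system — 3 states:
  q0 = a.b.0 + c.b.0 :: =a=> q1, =c=> q1
  q1 = b.0 :: =b=> q2
  q2 = 0 :: deadlocked
Partition-refinement fixed point:
  B0 = {p0, q0}
  B1 = {p1, q1}
  B2 = {p2, q2}
p0 ∈ B0, q0 ∈ B0 → same block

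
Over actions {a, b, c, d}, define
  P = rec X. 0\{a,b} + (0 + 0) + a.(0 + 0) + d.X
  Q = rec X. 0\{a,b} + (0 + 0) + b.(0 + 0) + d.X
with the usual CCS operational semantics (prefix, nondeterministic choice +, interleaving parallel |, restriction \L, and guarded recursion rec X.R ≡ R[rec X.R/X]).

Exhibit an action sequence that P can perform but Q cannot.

P's transition system — 2 states:
  m0 = rec X. 0\{a,b} + (0 + 0) + a.(0 + 0) + d.X → -a-> m1, -d-> m0
  m1 = 0 + 0 → deadlocked
Q's transition system — 2 states:
  n0 = rec X. 0\{a,b} + (0 + 0) + b.(0 + 0) + d.X → -b-> n1, -d-> n0
  n1 = 0 + 0 → deadlocked
Trace ⟨a⟩ through P, begin at {m0}:
  step 1 (a): {m1}
  ✓ P
Trace ⟨a⟩ through Q, begin at {n0}:
  step 1 (a): no successor for Q

a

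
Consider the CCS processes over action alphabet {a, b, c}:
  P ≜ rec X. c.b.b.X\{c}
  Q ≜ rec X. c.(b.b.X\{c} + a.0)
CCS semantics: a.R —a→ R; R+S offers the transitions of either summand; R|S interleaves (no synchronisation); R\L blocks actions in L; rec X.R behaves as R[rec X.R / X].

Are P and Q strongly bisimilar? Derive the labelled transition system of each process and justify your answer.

P's transition system — 4 states:
  u0 = rec X. c.b.b.X\{c} has moves --c--▸ u1
  u1 = b.b.(rec X. c.b.b.X\{c})\{c} has moves --b--▸ u2
  u2 = b.(rec X. c.b.b.X\{c})\{c} has moves --b--▸ u3
  u3 = (rec X. c.b.b.X\{c})\{c} has moves (no moves)
Q's transition system — 5 states:
  v0 = rec X. c.(b.b.X\{c} + a.0) has moves --c--▸ v1
  v1 = b.b.(rec X. c.(b.b.X\{c} + a.0))\{c} + a.0 has moves --a--▸ v2, --b--▸ v3
  v2 = 0 has moves (no moves)
  v3 = b.(rec X. c.(b.b.X\{c} + a.0))\{c} has moves --b--▸ v4
  v4 = (rec X. c.(b.b.X\{c} + a.0))\{c} has moves (no moves)
Coarsest stable partition (strong bisimilarity classes):
  B0 = {u0}
  B1 = {u1}
  B2 = {u2, v3}
  B3 = {u3, v2, v4}
  B4 = {v0}
  B5 = {v1}
u0 ∈ B0, v0 ∈ B4 → different blocks

NO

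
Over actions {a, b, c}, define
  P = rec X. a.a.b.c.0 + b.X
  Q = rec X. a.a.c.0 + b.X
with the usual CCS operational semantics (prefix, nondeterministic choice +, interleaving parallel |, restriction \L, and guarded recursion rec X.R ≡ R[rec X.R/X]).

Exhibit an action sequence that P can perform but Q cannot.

P's transition system — 5 states:
  u0 = rec X. a.a.b.c.0 + b.X ⊢ =a=> u1, =b=> u0
  u1 = a.b.c.0 ⊢ =a=> u2
  u2 = b.c.0 ⊢ =b=> u3
  u3 = c.0 ⊢ =c=> u4
  u4 = 0 ⊢ stopped
Q's transition system — 4 states:
  v0 = rec X. a.a.c.0 + b.X ⊢ =a=> v1, =b=> v0
  v1 = a.c.0 ⊢ =a=> v2
  v2 = c.0 ⊢ =c=> v3
  v3 = 0 ⊢ stopped
Executing aab from P (initial set {u0}):
  step 1 (a): {u1}
  step 2 (a): {u2}
  step 3 (b): {u3}
  — P admits the full trace.
Executing aab from Q (initial set {v0}):
  step 1 (a): {v1}
  step 2 (a): {v2}
  step 3 (b): ∅ (Q stuck)

aab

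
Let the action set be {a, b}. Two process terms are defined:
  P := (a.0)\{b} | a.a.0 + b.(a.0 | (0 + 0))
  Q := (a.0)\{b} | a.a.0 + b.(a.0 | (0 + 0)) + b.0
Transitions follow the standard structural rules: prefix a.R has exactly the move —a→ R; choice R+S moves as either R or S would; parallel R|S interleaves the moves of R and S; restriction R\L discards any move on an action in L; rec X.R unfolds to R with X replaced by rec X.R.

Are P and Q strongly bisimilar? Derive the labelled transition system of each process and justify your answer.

not bisimilar

Reachable graph of P (8 states):
  u0 = (a.0)\{b} | a.a.0 + b.(a.0 | (0 + 0)) has moves =a=> u1, =a=> u2, =b=> u3
  u1 = (a.0)\{b} | a.0 has moves =a=> u4, =a=> u5
  u2 = 0\{b} | a.a.0 has moves =a=> u5
  u3 = a.0 | (0 + 0) has moves =a=> u6
  u4 = (a.0)\{b} | 0 has moves =a=> u7
  u5 = 0\{b} | a.0 has moves =a=> u7
  u6 = 0 | (0 + 0) has moves ·
  u7 = 0\{b} | 0 has moves ·
Reachable graph of Q (9 states):
  v0 = (a.0)\{b} | a.a.0 + b.(a.0 | (0 + 0)) + b.0 has moves =a=> v1, =a=> v2, =b=> v3, =b=> v4
  v1 = (a.0)\{b} | a.0 has moves =a=> v5, =a=> v6
  v2 = 0\{b} | a.a.0 has moves =a=> v6
  v3 = 0 has moves ·
  v4 = a.0 | (0 + 0) has moves =a=> v7
  v5 = (a.0)\{b} | 0 has moves =a=> v8
  v6 = 0\{b} | a.0 has moves =a=> v8
  v7 = 0 | (0 + 0) has moves ·
  v8 = 0\{b} | 0 has moves ·
Partition-refinement fixed point:
  B0 = {u0}
  B1 = {u1, u2, v1, v2}
  B2 = {u3, u4, u5, v4, v5, v6}
  B3 = {u6, u7, v3, v7, v8}
  B4 = {v0}
u0 ∈ B0, v0 ∈ B4 → different blocks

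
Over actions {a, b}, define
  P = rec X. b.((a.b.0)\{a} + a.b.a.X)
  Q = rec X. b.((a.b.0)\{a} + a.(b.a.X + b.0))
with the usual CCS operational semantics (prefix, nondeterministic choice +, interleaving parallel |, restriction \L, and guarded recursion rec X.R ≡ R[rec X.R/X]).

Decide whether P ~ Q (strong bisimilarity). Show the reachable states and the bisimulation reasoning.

Reachable graph of P (4 states):
  u0 = rec X. b.((a.b.0)\{a} + a.b.a.X) ⊢ =b=> u1
  u1 = (a.b.0)\{a} + a.b.a.(rec X. b.((a.b.0)\{a} + a.b.a.X)) ⊢ =a=> u2
  u2 = b.a.(rec X. b.((a.b.0)\{a} + a.b.a.X)) ⊢ =b=> u3
  u3 = a.(rec X. b.((a.b.0)\{a} + a.b.a.X)) ⊢ =a=> u0
Reachable graph of Q (5 states):
  v0 = rec X. b.((a.b.0)\{a} + a.(b.a.X + b.0)) ⊢ =b=> v1
  v1 = (a.b.0)\{a} + a.(b.a.(rec X. b.((a.b.0)\{a} + a.(b.a.X + b.0))) + b.0) ⊢ =a=> v2
  v2 = b.a.(rec X. b.((a.b.0)\{a} + a.(b.a.X + b.0))) + b.0 ⊢ =b=> v3, =b=> v4
  v3 = 0 ⊢ ∅
  v4 = a.(rec X. b.((a.b.0)\{a} + a.(b.a.X + b.0))) ⊢ =a=> v0
Partition-refinement fixed point:
  B0 = {u0, u2}
  B1 = {u1, u3}
  B2 = {v0}
  B3 = {v1}
  B4 = {v2}
  B5 = {v4}
  B6 = {v3}
u0 ∈ B0, v0 ∈ B2 → different blocks

P ≁ Q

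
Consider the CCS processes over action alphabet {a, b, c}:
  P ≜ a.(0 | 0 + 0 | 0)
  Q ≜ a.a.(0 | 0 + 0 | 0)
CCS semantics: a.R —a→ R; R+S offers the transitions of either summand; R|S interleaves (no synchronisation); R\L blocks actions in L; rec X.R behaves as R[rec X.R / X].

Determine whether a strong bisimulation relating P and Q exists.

NO

LTS(P): 2 reachable states
  s0 = a.(0 | 0 + 0 | 0) | =a=> s1
  s1 = 0 | 0 + 0 | 0 | ·
LTS(Q): 3 reachable states
  t0 = a.a.(0 | 0 + 0 | 0) | =a=> t1
  t1 = a.(0 | 0 + 0 | 0) | =a=> t2
  t2 = 0 | 0 + 0 | 0 | ·
Coarsest stable partition (strong bisimilarity classes):
  B0 = {s0, t1}
  B1 = {s1, t2}
  B2 = {t0}
s0 ∈ B0, t0 ∈ B2 → different blocks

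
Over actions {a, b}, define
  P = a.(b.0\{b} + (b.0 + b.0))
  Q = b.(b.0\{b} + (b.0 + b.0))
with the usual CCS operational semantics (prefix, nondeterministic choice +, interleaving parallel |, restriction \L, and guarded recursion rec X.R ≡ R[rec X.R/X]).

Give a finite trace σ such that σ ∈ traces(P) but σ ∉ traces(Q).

a

Reachable graph of P (4 states):
  p0 = a.(b.0\{b} + (b.0 + b.0)) | --a--▸ p1
  p1 = b.0\{b} + (b.0 + b.0) | --b--▸ p2, --b--▸ p3
  p2 = 0 | (no moves)
  p3 = 0\{b} | (no moves)
Reachable graph of Q (4 states):
  q0 = b.(b.0\{b} + (b.0 + b.0)) | --b--▸ q1
  q1 = b.0\{b} + (b.0 + b.0) | --b--▸ q2, --b--▸ q3
  q2 = 0 | (no moves)
  q3 = 0\{b} | (no moves)
Trace ⟨a⟩ through P, begin at {p0}:
  step 1 (a): {p1}
  — P admits the full trace.
Trace ⟨a⟩ through Q, begin at {q0}:
  step 1 (a): ∅ (Q stuck)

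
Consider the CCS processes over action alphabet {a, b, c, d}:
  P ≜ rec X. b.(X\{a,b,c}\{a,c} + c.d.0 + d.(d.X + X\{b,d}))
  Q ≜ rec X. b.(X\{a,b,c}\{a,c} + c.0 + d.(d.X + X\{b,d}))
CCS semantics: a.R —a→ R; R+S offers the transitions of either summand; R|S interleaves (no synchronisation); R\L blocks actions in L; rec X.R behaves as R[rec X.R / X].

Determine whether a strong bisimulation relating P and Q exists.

NO

P's transition system — 5 states:
  s0 = rec X. b.(X\{a,b,c}\{a,c} + c.d.0 + d.(d.X + X\{b,d})) ⊢ =b=> s1
  s1 = (rec X. b.(X\{a,b,c}\{a,c} + c.d.0 + d.(d.X + X\{b,d})))\{a,b,c}\{a,c} + c.d.0 + d.(d.(rec X. b.(X\{a,b,c}\{a,c} + c.d.0 + d.(d.X + X\{b,d}))) + (rec X. b.(X\{a,b,c}\{a,c} + c.d.0 + d.(d.X + X\{b,d})))\{b,d}) ⊢ =c=> s2, =d=> s3
  s2 = d.0 ⊢ =d=> s4
  s3 = d.(rec X. b.(X\{a,b,c}\{a,c} + c.d.0 + d.(d.X + X\{b,d}))) + (rec X. b.(X\{a,b,c}\{a,c} + c.d.0 + d.(d.X + X\{b,d})))\{b,d} ⊢ =d=> s0
  s4 = 0 ⊢ deadlocked
Q's transition system — 4 states:
  t0 = rec X. b.(X\{a,b,c}\{a,c} + c.0 + d.(d.X + X\{b,d})) ⊢ =b=> t1
  t1 = (rec X. b.(X\{a,b,c}\{a,c} + c.0 + d.(d.X + X\{b,d})))\{a,b,c}\{a,c} + c.0 + d.(d.(rec X. b.(X\{a,b,c}\{a,c} + c.0 + d.(d.X + X\{b,d}))) + (rec X. b.(X\{a,b,c}\{a,c} + c.0 + d.(d.X + X\{b,d})))\{b,d}) ⊢ =c=> t2, =d=> t3
  t2 = 0 ⊢ deadlocked
  t3 = d.(rec X. b.(X\{a,b,c}\{a,c} + c.0 + d.(d.X + X\{b,d}))) + (rec X. b.(X\{a,b,c}\{a,c} + c.0 + d.(d.X + X\{b,d})))\{b,d} ⊢ =d=> t0
Coarsest stable partition (strong bisimilarity classes):
  B0 = {s0}
  B1 = {s1}
  B2 = {s2}
  B3 = {s4, t2}
  B4 = {s3}
  B5 = {t0}
  B6 = {t1}
  B7 = {t3}
s0 ∈ B0, t0 ∈ B5 → different blocks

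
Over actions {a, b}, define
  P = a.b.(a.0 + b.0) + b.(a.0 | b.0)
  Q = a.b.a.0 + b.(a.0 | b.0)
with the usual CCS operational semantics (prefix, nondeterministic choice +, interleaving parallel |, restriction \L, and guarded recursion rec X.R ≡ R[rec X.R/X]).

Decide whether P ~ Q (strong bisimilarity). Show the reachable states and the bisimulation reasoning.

LTS(P): 8 reachable states
  s0 = a.b.(a.0 + b.0) + b.(a.0 | b.0) | —a→ s1, —b→ s2
  s1 = b.(a.0 + b.0) | —b→ s3
  s2 = a.0 | b.0 | —a→ s4, —b→ s5
  s3 = a.0 + b.0 | —a→ s6, —b→ s6
  s4 = 0 | b.0 | —b→ s7
  s5 = a.0 | 0 | —a→ s7
  s6 = 0 | (no moves)
  s7 = 0 | 0 | (no moves)
LTS(Q): 8 reachable states
  t0 = a.b.a.0 + b.(a.0 | b.0) | —a→ t1, —b→ t2
  t1 = b.a.0 | —b→ t3
  t2 = a.0 | b.0 | —a→ t4, —b→ t5
  t3 = a.0 | —a→ t6
  t4 = 0 | b.0 | —b→ t7
  t5 = a.0 | 0 | —a→ t7
  t6 = 0 | (no moves)
  t7 = 0 | 0 | (no moves)
Coarsest stable partition (strong bisimilarity classes):
  B0 = {s0}
  B1 = {s1}
  B2 = {s3}
  B3 = {s6, s7, t6, t7}
  B4 = {s2, t2}
  B5 = {s4, t4}
  B6 = {s5, t3, t5}
  B7 = {t0}
  B8 = {t1}
s0 ∈ B0, t0 ∈ B7 → different blocks

not bisimilar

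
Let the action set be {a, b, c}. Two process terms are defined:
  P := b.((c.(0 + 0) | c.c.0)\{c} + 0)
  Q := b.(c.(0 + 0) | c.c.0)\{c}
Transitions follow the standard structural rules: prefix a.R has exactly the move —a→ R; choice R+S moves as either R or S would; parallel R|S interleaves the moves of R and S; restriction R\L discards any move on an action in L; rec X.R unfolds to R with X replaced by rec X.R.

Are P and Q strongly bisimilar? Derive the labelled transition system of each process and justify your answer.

P's transition system — 2 states:
  u0 = b.((c.(0 + 0) | c.c.0)\{c} + 0) → --b--▸ u1
  u1 = (c.(0 + 0) | c.c.0)\{c} + 0 → stopped
Q's transition system — 2 states:
  v0 = b.(c.(0 + 0) | c.c.0)\{c} → --b--▸ v1
  v1 = (c.(0 + 0) | c.c.0)\{c} → stopped
Coarsest stable partition (strong bisimilarity classes):
  B0 = {u0, v0}
  B1 = {u1, v1}
u0 ∈ B0, v0 ∈ B0 → same block

bisimilar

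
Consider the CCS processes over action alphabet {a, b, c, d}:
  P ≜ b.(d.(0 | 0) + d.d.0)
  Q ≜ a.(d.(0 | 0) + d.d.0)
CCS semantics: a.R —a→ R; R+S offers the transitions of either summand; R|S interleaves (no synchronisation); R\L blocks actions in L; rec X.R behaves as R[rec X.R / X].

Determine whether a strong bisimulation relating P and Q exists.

P's transition system — 5 states:
  p0 = b.(d.(0 | 0) + d.d.0) :: —b→ p1
  p1 = d.(0 | 0) + d.d.0 :: —d→ p2, —d→ p3
  p2 = 0 | 0 :: ∅
  p3 = d.0 :: —d→ p4
  p4 = 0 :: ∅
Q's transition system — 5 states:
  q0 = a.(d.(0 | 0) + d.d.0) :: —a→ q1
  q1 = d.(0 | 0) + d.d.0 :: —d→ q2, —d→ q3
  q2 = 0 | 0 :: ∅
  q3 = d.0 :: —d→ q4
  q4 = 0 :: ∅
Bisimilarity quotient blocks:
  B0 = {p0}
  B1 = {p1, q1}
  B2 = {p2, p4, q2, q4}
  B3 = {p3, q3}
  B4 = {q0}
p0 ∈ B0, q0 ∈ B4 → different blocks

not bisimilar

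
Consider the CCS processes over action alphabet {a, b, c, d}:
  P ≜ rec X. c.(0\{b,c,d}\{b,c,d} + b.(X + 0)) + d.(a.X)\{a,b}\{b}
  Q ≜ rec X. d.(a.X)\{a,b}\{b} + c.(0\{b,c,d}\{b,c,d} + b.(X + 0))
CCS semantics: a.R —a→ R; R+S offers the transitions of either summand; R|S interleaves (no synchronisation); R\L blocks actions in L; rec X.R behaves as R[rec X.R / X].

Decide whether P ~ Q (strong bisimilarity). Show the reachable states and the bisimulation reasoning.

LTS(P): 4 reachable states
  s0 = rec X. c.(0\{b,c,d}\{b,c,d} + b.(X + 0)) + d.(a.X)\{a,b}\{b} → =c=> s1, =d=> s2
  s1 = 0\{b,c,d}\{b,c,d} + b.((rec X. c.(0\{b,c,d}\{b,c,d} + b.(X + 0)) + d.(a.X)\{a,b}\{b}) + 0) → =b=> s3
  s2 = (a.(rec X. c.(0\{b,c,d}\{b,c,d} + b.(X + 0)) + d.(a.X)\{a,b}\{b}))\{a,b}\{b} → stopped
  s3 = (rec X. c.(0\{b,c,d}\{b,c,d} + b.(X + 0)) + d.(a.X)\{a,b}\{b}) + 0 → =c=> s1, =d=> s2
LTS(Q): 4 reachable states
  t0 = rec X. d.(a.X)\{a,b}\{b} + c.(0\{b,c,d}\{b,c,d} + b.(X + 0)) → =c=> t1, =d=> t2
  t1 = 0\{b,c,d}\{b,c,d} + b.((rec X. d.(a.X)\{a,b}\{b} + c.(0\{b,c,d}\{b,c,d} + b.(X + 0))) + 0) → =b=> t3
  t2 = (a.(rec X. d.(a.X)\{a,b}\{b} + c.(0\{b,c,d}\{b,c,d} + b.(X + 0))))\{a,b}\{b} → stopped
  t3 = (rec X. d.(a.X)\{a,b}\{b} + c.(0\{b,c,d}\{b,c,d} + b.(X + 0))) + 0 → =c=> t1, =d=> t2
Coarsest stable partition (strong bisimilarity classes):
  B0 = {s0, s3, t0, t3}
  B1 = {s1, t1}
  B2 = {s2, t2}
s0 ∈ B0, t0 ∈ B0 → same block

P ~ Q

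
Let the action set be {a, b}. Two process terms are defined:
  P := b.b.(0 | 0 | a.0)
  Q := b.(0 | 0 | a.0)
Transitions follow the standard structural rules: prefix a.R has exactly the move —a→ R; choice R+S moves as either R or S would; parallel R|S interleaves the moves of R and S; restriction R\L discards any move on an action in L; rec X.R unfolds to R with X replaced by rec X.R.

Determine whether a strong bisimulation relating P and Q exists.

NO

Reachable graph of P (4 states):
  u0 = b.b.(0 | 0 | a.0) :: ··b··> u1
  u1 = b.(0 | 0 | a.0) :: ··b··> u2
  u2 = 0 | 0 | a.0 :: ··a··> u3
  u3 = 0 | 0 | 0 :: ∅
Reachable graph of Q (3 states):
  v0 = b.(0 | 0 | a.0) :: ··b··> v1
  v1 = 0 | 0 | a.0 :: ··a··> v2
  v2 = 0 | 0 | 0 :: ∅
Bisimilarity quotient blocks:
  B0 = {u0}
  B1 = {u1, v0}
  B2 = {u2, v1}
  B3 = {u3, v2}
u0 ∈ B0, v0 ∈ B1 → different blocks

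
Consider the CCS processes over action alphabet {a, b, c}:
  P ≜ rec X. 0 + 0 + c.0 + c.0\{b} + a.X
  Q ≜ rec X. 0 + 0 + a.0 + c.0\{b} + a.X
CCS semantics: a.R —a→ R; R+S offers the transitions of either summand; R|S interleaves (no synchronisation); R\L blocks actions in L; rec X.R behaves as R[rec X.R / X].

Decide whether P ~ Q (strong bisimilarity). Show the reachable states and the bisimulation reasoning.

LTS(P): 3 reachable states
  m0 = rec X. 0 + 0 + c.0 + c.0\{b} + a.X | -a-> m0, -c-> m1, -c-> m2
  m1 = 0 | ·
  m2 = 0\{b} | ·
LTS(Q): 3 reachable states
  n0 = rec X. 0 + 0 + a.0 + c.0\{b} + a.X | -a-> n0, -a-> n1, -c-> n2
  n1 = 0 | ·
  n2 = 0\{b} | ·
Partition-refinement fixed point:
  B0 = {m0}
  B1 = {m1, m2, n1, n2}
  B2 = {n0}
m0 ∈ B0, n0 ∈ B2 → different blocks

P ≁ Q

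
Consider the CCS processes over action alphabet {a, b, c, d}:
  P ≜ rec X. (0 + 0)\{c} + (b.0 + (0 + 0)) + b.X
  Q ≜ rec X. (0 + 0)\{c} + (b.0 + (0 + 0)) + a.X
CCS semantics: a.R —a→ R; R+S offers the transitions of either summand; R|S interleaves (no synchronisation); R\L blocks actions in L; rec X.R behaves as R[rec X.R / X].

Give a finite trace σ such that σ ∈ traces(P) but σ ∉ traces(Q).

bb

Reachable graph of P (2 states):
  u0 = rec X. (0 + 0)\{c} + (b.0 + (0 + 0)) + b.X ⊢ =b=> u0, =b=> u1
  u1 = 0 ⊢ deadlocked
Reachable graph of Q (2 states):
  v0 = rec X. (0 + 0)\{c} + (b.0 + (0 + 0)) + a.X ⊢ =a=> v0, =b=> v1
  v1 = 0 ⊢ deadlocked
Trace ⟨bb⟩ through P, begin at {u0}:
  [1] b ⇒ {u0, u1}
  [2] b ⇒ {u0, u1}
  P completes σ.
Trace ⟨bb⟩ through Q, begin at {v0}:
  [1] b ⇒ {v1}
  [2] b ⇒ no successor for Q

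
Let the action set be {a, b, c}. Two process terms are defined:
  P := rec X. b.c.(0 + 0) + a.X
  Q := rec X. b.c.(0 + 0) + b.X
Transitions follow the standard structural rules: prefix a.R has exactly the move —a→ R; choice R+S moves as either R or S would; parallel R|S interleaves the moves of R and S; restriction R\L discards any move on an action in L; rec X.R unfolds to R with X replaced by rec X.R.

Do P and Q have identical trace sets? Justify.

NO — witness ⟨a⟩

Reachable graph of P (3 states):
  u0 = rec X. b.c.(0 + 0) + a.X ⊢ -a-> u0, -b-> u1
  u1 = c.(0 + 0) ⊢ -c-> u2
  u2 = 0 + 0 ⊢ (no moves)
Reachable graph of Q (3 states):
  v0 = rec X. b.c.(0 + 0) + b.X ⊢ -b-> v0, -b-> v1
  v1 = c.(0 + 0) ⊢ -c-> v2
  v2 = 0 + 0 ⊢ (no moves)
Trace ⟨a⟩ through P, begin at {u0}:
  step 1 (a): {u0}
  — P admits the full trace.
Trace ⟨a⟩ through Q, begin at {v0}:
  step 1 (a): no successor for Q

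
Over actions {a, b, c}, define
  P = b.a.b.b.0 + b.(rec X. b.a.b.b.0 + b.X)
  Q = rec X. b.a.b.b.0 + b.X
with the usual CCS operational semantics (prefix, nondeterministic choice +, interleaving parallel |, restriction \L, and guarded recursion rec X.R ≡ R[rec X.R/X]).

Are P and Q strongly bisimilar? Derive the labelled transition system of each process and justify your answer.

P ~ Q

Reachable graph of P (6 states):
  m0 = b.a.b.b.0 + b.(rec X. b.a.b.b.0 + b.X) :: --b--▸ m1, --b--▸ m2
  m1 = a.b.b.0 :: --a--▸ m3
  m2 = rec X. b.a.b.b.0 + b.X :: --b--▸ m1, --b--▸ m2
  m3 = b.b.0 :: --b--▸ m4
  m4 = b.0 :: --b--▸ m5
  m5 = 0 :: ·
Reachable graph of Q (5 states):
  n0 = rec X. b.a.b.b.0 + b.X :: --b--▸ n0, --b--▸ n1
  n1 = a.b.b.0 :: --a--▸ n2
  n2 = b.b.0 :: --b--▸ n3
  n3 = b.0 :: --b--▸ n4
  n4 = 0 :: ·
Coarsest stable partition (strong bisimilarity classes):
  B0 = {m0, m2, n0}
  B1 = {m1, n1}
  B2 = {m3, n2}
  B3 = {m4, n3}
  B4 = {m5, n4}
m0 ∈ B0, n0 ∈ B0 → same block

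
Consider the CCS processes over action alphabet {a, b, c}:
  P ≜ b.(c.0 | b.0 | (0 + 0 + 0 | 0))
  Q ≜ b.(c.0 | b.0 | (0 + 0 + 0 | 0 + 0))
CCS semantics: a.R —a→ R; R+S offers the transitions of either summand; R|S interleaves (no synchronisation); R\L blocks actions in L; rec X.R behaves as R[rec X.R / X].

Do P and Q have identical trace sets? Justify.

P's transition system — 5 states:
  p0 = b.(c.0 | b.0 | (0 + 0 + 0 | 0)) | ··b··> p1
  p1 = c.0 | b.0 | (0 + 0 + 0 | 0) | ··b··> p2, ··c··> p3
  p2 = c.0 | 0 | (0 + 0 + 0 | 0) | ··c··> p4
  p3 = 0 | b.0 | (0 + 0 + 0 | 0) | ··b··> p4
  p4 = 0 | 0 | (0 + 0 + 0 | 0) | ·
Q's transition system — 5 states:
  q0 = b.(c.0 | b.0 | (0 + 0 + 0 | 0 + 0)) | ··b··> q1
  q1 = c.0 | b.0 | (0 + 0 + 0 | 0 + 0) | ··b··> q2, ··c··> q3
  q2 = c.0 | 0 | (0 + 0 + 0 | 0 + 0) | ··c··> q4
  q3 = 0 | b.0 | (0 + 0 + 0 | 0 + 0) | ··b··> q4
  q4 = 0 | 0 | (0 + 0 + 0 | 0 + 0) | ·
Coarsest stable partition (strong bisimilarity classes):
  B0 = {p0, q0}
  B1 = {p1, q1}
  B2 = {p2, q2}
  B3 = {p4, q4}
  B4 = {p3, q3}
p0 ∈ B0, q0 ∈ B0 → same block
Bisimilar ⇒ trace-equivalent.

traces(P) = traces(Q)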